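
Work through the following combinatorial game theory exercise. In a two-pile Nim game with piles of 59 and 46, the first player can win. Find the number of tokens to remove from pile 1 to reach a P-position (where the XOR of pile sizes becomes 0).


Piles: 59 and 46
Current XOR: 59 XOR 46 = 21 (non-zero, so this is an N-position).
To make the XOR zero, we need to find a move that balances the piles.
For pile 1 (size 59): target = 59 XOR 21 = 46
We reduce pile 1 from 59 to 46.
Tokens removed: 59 - 46 = 13
Verification: 46 XOR 46 = 0

13


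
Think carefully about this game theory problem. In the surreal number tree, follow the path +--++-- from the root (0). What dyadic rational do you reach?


Sign expansion: +--++--
Rule: track bounds (lo, hi), initially (-inf, +inf). On '+', the current value becomes lo and we move to the simplest number in (value, hi): value + 1 if hi = +inf, otherwise the midpoint (value + hi)/2. On '-', the current value becomes hi and we move to value - 1 if lo = -inf, otherwise the midpoint (lo + value)/2.
Start at 0.
Step 1: sign = +, move right. Bounds: (0, +inf). Value = 1
Step 2: sign = -, move left. Bounds: (0, 1). Value = 1/2
Step 3: sign = -, move left. Bounds: (0, 1/2). Value = 1/4
Step 4: sign = +, move right. Bounds: (1/4, 1/2). Value = 3/8
Step 5: sign = +, move right. Bounds: (3/8, 1/2). Value = 7/16
Step 6: sign = -, move left. Bounds: (3/8, 7/16). Value = 13/32
Step 7: sign = -, move left. Bounds: (3/8, 13/32). Value = 25/64
The surreal number with sign expansion +--++-- is 25/64.

25/64


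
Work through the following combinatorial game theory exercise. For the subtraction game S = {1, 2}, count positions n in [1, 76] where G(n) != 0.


Subtraction set S = {1, 2}, so G(n) = n mod 3.
G(n) = 0 when n is a multiple of 3.
Multiples of 3 in [1, 76]: 25
N-positions (nonzero Grundy) = 76 - 25 = 51

51


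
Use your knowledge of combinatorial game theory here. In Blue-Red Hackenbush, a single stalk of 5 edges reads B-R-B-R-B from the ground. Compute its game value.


Edges (from ground): B-R-B-R-B
By Berlekamp's sign-expansion rule, a Blue-Red Hackenbush stalk has the value of the surreal number whose sign sequence is the edge sequence with B -> + and R -> -.
Sign sequence: +-+-+
Trace the sign expansion in the surreal number tree, starting from 0:
Edge 1: B (sign +) -> bounds (0, +inf), value = 1
Edge 2: R (sign -) -> bounds (0, 1), value = 1/2
Edge 3: B (sign +) -> bounds (1/2, 1), value = 3/4
Edge 4: R (sign -) -> bounds (1/2, 3/4), value = 5/8
Edge 5: B (sign +) -> bounds (5/8, 3/4), value = 11/16
Game value = 11/16

11/16


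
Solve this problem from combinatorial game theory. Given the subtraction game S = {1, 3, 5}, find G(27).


The subtraction set is S = {1, 3, 5}.
G(k) = mex{ G(k - s) : s in S, s <= k }. We compute iteratively: G(0) = 0.
G(1) = mex({0}) = 1
G(2) = mex({1}) = 0
G(3) = mex({0}) = 1
G(4) = mex({1}) = 0
G(5) = mex({0}) = 1
G(6) = mex({1}) = 0
Observe that G(2)..G(6) = 0, 1, 0, 1, 0 repeats G(0)..G(4) = 0, 1, 0, 1, 0.
For k >= max(S) = 5, G(k) is determined by the previous 5 values G(k-5)..G(k-1); a window of 5 consecutive values has recurred shifted by 2, so by induction G(k + 2) = G(k) for all k >= 0: the sequence is periodic from the start with period 2.
One period: G(0..1) = 0, 1.
27 mod 2 = 1, so G(27) = G(1) = 1.

1


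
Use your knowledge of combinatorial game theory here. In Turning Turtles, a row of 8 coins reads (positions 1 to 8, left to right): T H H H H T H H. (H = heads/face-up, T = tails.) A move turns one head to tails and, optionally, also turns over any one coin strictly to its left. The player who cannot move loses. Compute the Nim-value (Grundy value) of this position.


Coins: T H H H H T H H
Key fact: a single head at position k behaves exactly like a Nim heap of size k (turning it to T and optionally flipping a coin at j < k corresponds to moving the heap from k to j, or to 0), and heads combine as a disjunctive sum (two heads at the same place would cancel, matching j XOR j = 0). So the Nim-value is the XOR of the 1-indexed positions of the heads.
Face-up positions (1-indexed): [2, 3, 4, 5, 7, 8]
XOR 0 with 2: 0 XOR 2 = 2
XOR 2 with 3: 2 XOR 3 = 1
XOR 1 with 4: 1 XOR 4 = 5
XOR 5 with 5: 5 XOR 5 = 0
XOR 0 with 7: 0 XOR 7 = 7
XOR 7 with 8: 7 XOR 8 = 15
Nim-value = 15

15


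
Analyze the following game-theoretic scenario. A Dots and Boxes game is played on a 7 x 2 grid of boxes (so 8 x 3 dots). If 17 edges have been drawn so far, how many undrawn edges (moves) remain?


Grid: 7 x 2 boxes, i.e. 8 rows and 3 columns of dots.
Horizontal edges: (rows + 1) * cols = 8 * 2 = 16
Vertical edges: rows * (cols + 1) = 7 * 3 = 21
Total edges: 16 + 21 = 37
Edges drawn: 17
Remaining: 37 - 17 = 20

20


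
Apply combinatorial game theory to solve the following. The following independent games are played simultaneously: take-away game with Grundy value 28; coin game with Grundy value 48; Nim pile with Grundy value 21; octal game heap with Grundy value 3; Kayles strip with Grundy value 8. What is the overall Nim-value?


By the Sprague-Grundy theorem, the Grundy value of a sum of games is the XOR of individual Grundy values.
take-away game: Grundy value = 28. Running XOR: 0 XOR 28 = 28
coin game: Grundy value = 48. Running XOR: 28 XOR 48 = 44
Nim pile: Grundy value = 21. Running XOR: 44 XOR 21 = 57
octal game heap: Grundy value = 3. Running XOR: 57 XOR 3 = 58
Kayles strip: Grundy value = 8. Running XOR: 58 XOR 8 = 50
The combined Grundy value is 50.

50


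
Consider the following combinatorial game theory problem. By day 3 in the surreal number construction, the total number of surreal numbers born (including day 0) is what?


Day 0: {|} = 0 is born. Count = 1.
Day n: the number of surreal numbers born by day n is 2^(n+1) - 1.
By day 0: 2^1 - 1 = 1
By day 1: 2^2 - 1 = 3
By day 2: 2^3 - 1 = 7
By day 3: 2^4 - 1 = 15
By day 3: 15 surreal numbers.

15


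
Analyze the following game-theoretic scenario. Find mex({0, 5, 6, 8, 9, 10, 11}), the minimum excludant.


Set = {0, 5, 6, 8, 9, 10, 11}
0 is in the set.
1 is NOT in the set. This is the mex.
mex = 1

1


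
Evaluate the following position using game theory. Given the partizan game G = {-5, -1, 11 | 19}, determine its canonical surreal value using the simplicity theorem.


Left options: {-5, -1, 11}, max = 11
Right options: {19}, min = 19
All options are numbers and max(Left) < min(Right), so by the simplicity theorem the value is the simplest (earliest-born) number strictly between 11 and 19.
Integers 12 through 18 all lie strictly between 11 and 19.
Among integers, the simplest (lowest birthday = smallest |n|; 0 is born on day 0, +-n on day n) is 12.
No non-integer in the interval can be simpler: if x is a non-integer in the interval, then floor(x) or ceil(x) also lies in the interval (the interval contains an integer), and both are proper prefixes of x's sign expansion, i.e. born earlier. So the game value is 12.
Game value = 12

12


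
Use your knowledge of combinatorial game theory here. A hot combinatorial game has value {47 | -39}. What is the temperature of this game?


The game is {47 | -39}, a switch {a | b} with numbers a > b.
Cooling {a | b} by t gives {a - t | b + t}, which stops being hot when a - t = b + t, i.e. at t = (a - b)/2. So the temperature of a switch is (a - b)/2.
Temperature = (Left option - Right option) / 2
= (47 - (-39)) / 2
= 86 / 2
= 43

43


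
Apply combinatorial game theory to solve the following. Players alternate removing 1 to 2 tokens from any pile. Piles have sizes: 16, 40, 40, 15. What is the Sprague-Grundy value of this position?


Subtraction set: {1, 2}
For this subtraction set, G(n) = n mod 3 (period = max + 1 = 3).
Pile 1 (size 16): G(16) = 16 mod 3 = 1
Pile 2 (size 40): G(40) = 40 mod 3 = 1
Pile 3 (size 40): G(40) = 40 mod 3 = 1
Pile 4 (size 15): G(15) = 15 mod 3 = 0
Total Grundy value = XOR of all: 1 XOR 1 XOR 1 XOR 0 = 1

1


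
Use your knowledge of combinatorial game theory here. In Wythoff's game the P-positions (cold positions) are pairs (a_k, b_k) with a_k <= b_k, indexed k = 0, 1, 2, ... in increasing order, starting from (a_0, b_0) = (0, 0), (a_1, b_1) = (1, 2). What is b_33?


By Wythoff's theorem, a_k = floor(k * phi) and b_k = floor(k * phi^2) = a_k + k, where phi = (1 + sqrt(5))/2 is the golden ratio.
phi = (1 + sqrt(5))/2 = 1.618034
phi^2 = phi + 1 = 2.618034
k = 33
k * phi^2 = 33 * 2.618034 = 86.395122
b_33 = floor(k * phi^2) = 86 (check: a_33 + k = 53 + 33 = 86)

86


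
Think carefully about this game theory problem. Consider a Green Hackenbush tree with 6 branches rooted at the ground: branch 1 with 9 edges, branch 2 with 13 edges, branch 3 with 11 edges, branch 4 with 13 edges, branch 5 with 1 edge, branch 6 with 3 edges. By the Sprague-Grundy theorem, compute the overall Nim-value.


The tree has 6 branches from the ground vertex.
In Green Hackenbush, the Nim-value of a simple path of length k is k.
Branch 1: length 9, Nim-value = 9
Branch 2: length 13, Nim-value = 13
Branch 3: length 11, Nim-value = 11
Branch 4: length 13, Nim-value = 13
Branch 5: length 1, Nim-value = 1
Branch 6: length 3, Nim-value = 3
Total Nim-value = XOR of all branch values:
0 XOR 9 = 9
9 XOR 13 = 4
4 XOR 11 = 15
15 XOR 13 = 2
2 XOR 1 = 3
3 XOR 3 = 0
Nim-value of the tree = 0

0


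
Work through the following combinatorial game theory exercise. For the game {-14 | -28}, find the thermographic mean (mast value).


Game = {-14 | -28}, a switch {a | b} with numbers a > b.
Its thermograph has left wall a - t and right wall b + t, which meet at t = (a - b)/2, where both equal (a + b)/2. So the mast (mean value) is at (a + b)/2.
Mean = (-14 + (-28))/2 = -42/2 = -21

-21


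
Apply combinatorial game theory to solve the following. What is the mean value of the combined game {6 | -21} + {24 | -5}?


G1 = {6 | -21}, G2 = {24 | -5}
Each is a switch {a | b} with numbers a > b; its mean value is (a + b)/2, and mean value is additive over game sums: m(G1 + G2) = m(G1) + m(G2).
Mean of G1 = (6 + (-21))/2 = -15/2 = -15/2
Mean of G2 = (24 + (-5))/2 = 19/2 = 19/2
Mean of G1 + G2 = -15/2 + 19/2 = 2

2


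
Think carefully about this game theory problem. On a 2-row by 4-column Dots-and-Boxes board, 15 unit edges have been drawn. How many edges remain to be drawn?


Grid: 2 x 4 boxes, i.e. 3 rows and 5 columns of dots.
Horizontal edges: (rows + 1) * cols = 3 * 4 = 12
Vertical edges: rows * (cols + 1) = 2 * 5 = 10
Total edges: 12 + 10 = 22
Edges drawn: 15
Remaining: 22 - 15 = 7

7


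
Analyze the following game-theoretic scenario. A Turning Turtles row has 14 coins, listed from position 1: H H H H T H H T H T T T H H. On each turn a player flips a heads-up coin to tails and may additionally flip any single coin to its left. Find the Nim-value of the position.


Coins: H H H H T H H T H T T T H H
Key fact: a single head at position k behaves exactly like a Nim heap of size k (turning it to T and optionally flipping a coin at j < k corresponds to moving the heap from k to j, or to 0), and heads combine as a disjunctive sum (two heads at the same place would cancel, matching j XOR j = 0). So the Nim-value is the XOR of the 1-indexed positions of the heads.
Face-up positions (1-indexed): [1, 2, 3, 4, 6, 7, 9, 13, 14]
XOR 0 with 1: 0 XOR 1 = 1
XOR 1 with 2: 1 XOR 2 = 3
XOR 3 with 3: 3 XOR 3 = 0
XOR 0 with 4: 0 XOR 4 = 4
XOR 4 with 6: 4 XOR 6 = 2
XOR 2 with 7: 2 XOR 7 = 5
XOR 5 with 9: 5 XOR 9 = 12
XOR 12 with 13: 12 XOR 13 = 1
XOR 1 with 14: 1 XOR 14 = 15
Nim-value = 15

15


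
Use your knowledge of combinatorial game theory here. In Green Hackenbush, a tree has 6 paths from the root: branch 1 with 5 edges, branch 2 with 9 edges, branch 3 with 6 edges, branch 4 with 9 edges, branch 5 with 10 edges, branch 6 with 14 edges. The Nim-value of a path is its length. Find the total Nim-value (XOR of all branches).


The tree has 6 branches from the ground vertex.
In Green Hackenbush, the Nim-value of a simple path of length k is k.
Branch 1: length 5, Nim-value = 5
Branch 2: length 9, Nim-value = 9
Branch 3: length 6, Nim-value = 6
Branch 4: length 9, Nim-value = 9
Branch 5: length 10, Nim-value = 10
Branch 6: length 14, Nim-value = 14
Total Nim-value = XOR of all branch values:
0 XOR 5 = 5
5 XOR 9 = 12
12 XOR 6 = 10
10 XOR 9 = 3
3 XOR 10 = 9
9 XOR 14 = 7
Nim-value of the tree = 7

7


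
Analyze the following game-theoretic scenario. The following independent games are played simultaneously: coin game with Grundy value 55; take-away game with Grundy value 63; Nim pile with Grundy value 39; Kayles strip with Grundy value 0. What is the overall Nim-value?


By the Sprague-Grundy theorem, the Grundy value of a sum of games is the XOR of individual Grundy values.
coin game: Grundy value = 55. Running XOR: 0 XOR 55 = 55
take-away game: Grundy value = 63. Running XOR: 55 XOR 63 = 8
Nim pile: Grundy value = 39. Running XOR: 8 XOR 39 = 47
Kayles strip: Grundy value = 0. Running XOR: 47 XOR 0 = 47
The combined Grundy value is 47.

47


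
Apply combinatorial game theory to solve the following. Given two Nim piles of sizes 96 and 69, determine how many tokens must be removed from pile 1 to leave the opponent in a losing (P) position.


Piles: 96 and 69
Current XOR: 96 XOR 69 = 37 (non-zero, so this is an N-position).
To make the XOR zero, we need to find a move that balances the piles.
For pile 1 (size 96): target = 96 XOR 37 = 69
We reduce pile 1 from 96 to 69.
Tokens removed: 96 - 69 = 27
Verification: 69 XOR 69 = 0

27


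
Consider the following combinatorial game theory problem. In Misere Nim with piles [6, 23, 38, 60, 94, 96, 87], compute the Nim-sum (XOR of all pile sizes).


We need the XOR (exclusive or) of all pile sizes.
After XOR-ing pile 1 (size 6): 0 XOR 6 = 6
After XOR-ing pile 2 (size 23): 6 XOR 23 = 17
After XOR-ing pile 3 (size 38): 17 XOR 38 = 55
After XOR-ing pile 4 (size 60): 55 XOR 60 = 11
After XOR-ing pile 5 (size 94): 11 XOR 94 = 85
After XOR-ing pile 6 (size 96): 85 XOR 96 = 53
After XOR-ing pile 7 (size 87): 53 XOR 87 = 98
The Nim-value of this position is 98.

98


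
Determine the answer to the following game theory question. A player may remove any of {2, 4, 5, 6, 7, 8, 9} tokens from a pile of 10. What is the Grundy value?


The subtraction set is S = {2, 4, 5, 6, 7, 8, 9}.
G(k) = mex{ G(k - s) : s in S, s <= k }. We compute iteratively: G(0) = 0.
G(1) = mex({}) = 0
G(2) = mex({0}) = 1
G(3) = mex({0}) = 1
G(4) = mex({0, 1}) = 2
G(5) = mex({0, 1}) = 2
G(6) = mex({0, 1, 2}) = 3
G(7) = mex({0, 1, 2}) = 3
G(8) = mex({0, 1, 2, 3}) = 4
G(9) = mex({0, 1, 2, 3}) = 4
G(10) = mex({0, 1, 2, 3, 4}) = 5
Therefore G(10) = 5.

5


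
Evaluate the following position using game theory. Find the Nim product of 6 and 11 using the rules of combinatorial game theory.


Nim multiplication is bilinear over XOR: (u XOR v) * w = (u*w) XOR (v*w).
So we split each operand into its bit components and XOR the pairwise Nim products.
6 = 2 + 4 (as XOR of powers of 2).
11 = 1 + 2 + 8 (as XOR of powers of 2).
Using the standard Nim-product table on single bits:
  2*2 = 3,   2*4 = 8,   2*8 = 12,
  4*4 = 6,   4*8 = 11,  8*8 = 13,
and  1*x = x (identity), k*l = l*k (commutative).
Pairwise Nim products:
  2 * 1 = 2
  2 * 2 = 3
  2 * 8 = 12
  4 * 1 = 4
  4 * 2 = 8
  4 * 8 = 11
XOR them: 2 XOR 3 XOR 12 XOR 4 XOR 8 XOR 11 = 10.
Result: 6 * 11 = 10 (in Nim).

10


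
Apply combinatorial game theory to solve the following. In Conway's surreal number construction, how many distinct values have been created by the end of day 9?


Day 0: {|} = 0 is born. Count = 1.
Day n: the number of surreal numbers born by day n is 2^(n+1) - 1.
By day 0: 2^1 - 1 = 1
By day 1: 2^2 - 1 = 3
By day 2: 2^3 - 1 = 7
By day 3: 2^4 - 1 = 15
By day 4: 2^5 - 1 = 31
By day 5: 2^6 - 1 = 63
By day 6: 2^7 - 1 = 127
By day 7: 2^8 - 1 = 255
By day 8: 2^9 - 1 = 511
By day 9: 2^10 - 1 = 1023
By day 9: 1023 surreal numbers.

1023


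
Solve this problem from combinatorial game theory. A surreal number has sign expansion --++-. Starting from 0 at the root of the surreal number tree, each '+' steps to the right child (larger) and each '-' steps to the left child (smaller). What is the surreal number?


Sign expansion: --++-
Rule: track bounds (lo, hi), initially (-inf, +inf). On '+', the current value becomes lo and we move to the simplest number in (value, hi): value + 1 if hi = +inf, otherwise the midpoint (value + hi)/2. On '-', the current value becomes hi and we move to value - 1 if lo = -inf, otherwise the midpoint (lo + value)/2.
Start at 0.
Step 1: sign = -, move left. Bounds: (-inf, 0). Value = -1
Step 2: sign = -, move left. Bounds: (-inf, -1). Value = -2
Step 3: sign = +, move right. Bounds: (-2, -1). Value = -3/2
Step 4: sign = +, move right. Bounds: (-3/2, -1). Value = -5/4
Step 5: sign = -, move left. Bounds: (-3/2, -5/4). Value = -11/8
The surreal number with sign expansion --++- is -11/8.

-11/8


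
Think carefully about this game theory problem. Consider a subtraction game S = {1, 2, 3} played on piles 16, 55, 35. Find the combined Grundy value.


Subtraction set: {1, 2, 3}
For this subtraction set, G(n) = n mod 4 (period = max + 1 = 4).
Pile 1 (size 16): G(16) = 16 mod 4 = 0
Pile 2 (size 55): G(55) = 55 mod 4 = 3
Pile 3 (size 35): G(35) = 35 mod 4 = 3
Total Grundy value = XOR of all: 0 XOR 3 XOR 3 = 0

0


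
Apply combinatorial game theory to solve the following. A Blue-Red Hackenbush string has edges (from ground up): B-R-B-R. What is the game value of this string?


Edges (from ground): B-R-B-R
By Berlekamp's sign-expansion rule, a Blue-Red Hackenbush stalk has the value of the surreal number whose sign sequence is the edge sequence with B -> + and R -> -.
Sign sequence: +-+-
Trace the sign expansion in the surreal number tree, starting from 0:
Edge 1: B (sign +) -> bounds (0, +inf), value = 1
Edge 2: R (sign -) -> bounds (0, 1), value = 1/2
Edge 3: B (sign +) -> bounds (1/2, 1), value = 3/4
Edge 4: R (sign -) -> bounds (1/2, 3/4), value = 5/8
Game value = 5/8

5/8


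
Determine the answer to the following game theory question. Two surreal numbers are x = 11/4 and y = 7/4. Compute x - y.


x = 11/4, y = 7/4
Converting to common denominator: 4
x = 11/4, y = 7/4
x - y = 11/4 - 7/4 = 1

1


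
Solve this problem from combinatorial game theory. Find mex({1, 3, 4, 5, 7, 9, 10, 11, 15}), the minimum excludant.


Set = {1, 3, 4, 5, 7, 9, 10, 11, 15}
0 is NOT in the set. This is the mex.
mex = 0

0


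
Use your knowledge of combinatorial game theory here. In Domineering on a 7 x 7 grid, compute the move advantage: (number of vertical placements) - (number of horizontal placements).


Board is 7 x 7 (rows x cols).
Left (vertical) placements: (rows-1) * cols = 6 * 7 = 42
Right (horizontal) placements: rows * (cols-1) = 7 * 6 = 42
Advantage = Left - Right = 42 - 42 = 0

0


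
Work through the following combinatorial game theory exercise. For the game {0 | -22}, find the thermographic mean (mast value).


Game = {0 | -22}, a switch {a | b} with numbers a > b.
Its thermograph has left wall a - t and right wall b + t, which meet at t = (a - b)/2, where both equal (a + b)/2. So the mast (mean value) is at (a + b)/2.
Mean = (0 + (-22))/2 = -22/2 = -11

-11


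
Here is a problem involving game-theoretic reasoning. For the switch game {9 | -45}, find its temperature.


The game is {9 | -45}, a switch {a | b} with numbers a > b.
Cooling {a | b} by t gives {a - t | b + t}, which stops being hot when a - t = b + t, i.e. at t = (a - b)/2. So the temperature of a switch is (a - b)/2.
Temperature = (Left option - Right option) / 2
= (9 - (-45)) / 2
= 54 / 2
= 27

27


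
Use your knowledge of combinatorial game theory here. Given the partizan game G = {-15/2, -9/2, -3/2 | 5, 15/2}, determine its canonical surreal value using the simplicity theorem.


Left options: {-15/2, -9/2, -3/2}, max = -3/2
Right options: {5, 15/2}, min = 5
All options are numbers and max(Left) < min(Right), so by the simplicity theorem the value is the simplest (earliest-born) number strictly between -3/2 and 5.
Integers -1 through 4 all lie strictly between -3/2 and 5.
Among integers, the simplest (lowest birthday = smallest |n|; 0 is born on day 0, +-n on day n) is 0.
No non-integer in the interval can be simpler: if x is a non-integer in the interval, then floor(x) or ceil(x) also lies in the interval (the interval contains an integer), and both are proper prefixes of x's sign expansion, i.e. born earlier. So the game value is 0.
Game value = 0

0


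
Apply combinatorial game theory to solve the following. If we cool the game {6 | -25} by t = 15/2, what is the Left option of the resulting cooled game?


Original game: {6 | -25} (a switch {a | b} with a > b).
Cooling by t (for t below the temperature (a - b)/2 = 31/2) taxes each move by t: {a | b} cooled by t is {a - t | b + t}.
Cooling amount: t = 15/2
Cooled Left option: 6 - 15/2 = -3/2
Cooled Right option: -25 + 15/2 = -35/2
Cooled game: {-3/2 | -35/2}
Left option = -3/2

-3/2


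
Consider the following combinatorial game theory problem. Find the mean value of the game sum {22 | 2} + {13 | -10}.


G1 = {22 | 2}, G2 = {13 | -10}
Each is a switch {a | b} with numbers a > b; its mean value is (a + b)/2, and mean value is additive over game sums: m(G1 + G2) = m(G1) + m(G2).
Mean of G1 = (22 + (2))/2 = 24/2 = 12
Mean of G2 = (13 + (-10))/2 = 3/2 = 3/2
Mean of G1 + G2 = 12 + 3/2 = 27/2

27/2


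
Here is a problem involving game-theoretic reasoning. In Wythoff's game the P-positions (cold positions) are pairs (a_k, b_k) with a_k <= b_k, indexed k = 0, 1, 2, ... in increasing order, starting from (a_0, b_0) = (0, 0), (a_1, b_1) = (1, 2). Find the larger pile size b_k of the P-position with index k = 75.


By Wythoff's theorem, a_k = floor(k * phi) and b_k = floor(k * phi^2) = a_k + k, where phi = (1 + sqrt(5))/2 is the golden ratio.
phi = (1 + sqrt(5))/2 = 1.618034
phi^2 = phi + 1 = 2.618034
k = 75
k * phi^2 = 75 * 2.618034 = 196.352549
b_75 = floor(k * phi^2) = 196 (check: a_75 + k = 121 + 75 = 196)

196


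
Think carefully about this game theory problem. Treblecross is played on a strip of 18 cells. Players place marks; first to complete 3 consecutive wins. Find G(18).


Treblecross: place X on empty cells; 3-in-a-row wins.
Playing within two cells of an existing X lets the opponent win at once, so sensible play treats the cells i-2..i+2 around each X as dead. The player left with no safe cell loses, so this is a normal-play take-away game on strips of safe cells.
Placing X at cell i (0-indexed) of a strip of k safe cells leaves independent strips of sizes max(0, i-2) and max(0, k-i-3). Hence G(k) = mex{ G(max(0,i-2)) XOR G(max(0,k-i-3)) : 0 <= i < k }, with G(0) = 0.
G(1): splits (0,0):0^0=0 -> mex({0}) = 1
G(2): splits (0,0):0^0=0 -> mex({0}) = 1
G(3): splits (0,0):0^0=0 -> mex({0}) = 1
G(4): splits (0,1):0^1=1 (0,0):0^0=0 -> mex({0, 1}) = 2
G(5): splits (0,2):0^1=1 (0,1):0^1=1 (0,0):0^0=0 -> mex({0, 1}) = 2
G(6) = mex({1}) = 0
G(7) = mex({0, 1, 2}) = 3
G(8) = mex({0, 1, 2}) = 3
G(9) = mex({0, 2}) = 1
G(10) = mex({0, 2, 3}) = 1
G(11) = mex({0, 3}) = 1
G(12) = mex({1, 3}) = 0
G(13) = mex({0, 1, 2, 3}) = 4
G(14) = mex({0, 1, 2}) = 3
G(15) = mex({0, 1, 2}) = 3
G(16) = mex({0, 1, 2, 4}) = 3
G(17) = mex({0, 1, 3, 4}) = 2
G(18) = mex({0, 1, 3, 4}) = 2
Therefore G(18) = 2.

2


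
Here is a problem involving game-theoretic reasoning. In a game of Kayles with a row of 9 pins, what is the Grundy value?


Kayles: a move removes 1 or 2 adjacent pins from a contiguous row.
Removing pins from a row of k leaves two independent rows (a, b) with a + b = k - 1 (one pin) or a + b = k - 2 (two pins); an end removal gives a = 0.
By Sprague-Grundy, G(k) = mex{ G(a) XOR G(b) } over all these splits. G(0) = 0.
G(1): splits (0,0):0^0=0 -> mex({0}) = 1
G(2): splits (0,1):0^1=1 (0,0):0^0=0 -> mex({0, 1}) = 2
G(3): splits (0,2):0^2=2 (1,1):1^1=0 (0,1):0^1=1 -> mex({0, 1, 2}) = 3
G(4): splits (0,3):0^3=3 (1,2):1^2=3 (0,2):0^2=2 (1,1):1^1=0 -> mex({0, 2, 3}) = 1
G(5): splits (0,4):0^1=1 (1,3):1^3=2 (2,2):2^2=0 (0,3):0^3=3 (1,2):1^2=3 -> mex({0, 1, 2, 3}) = 4
G(6) = mex({0, 1, 2, 4}) = 3
G(7) = mex({0, 1, 3, 4, 5}) = 2
G(8) = mex({0, 2, 3, 5, 6}) = 1
G(9) = mex({0, 1, 2, 3, 6, 7}) = 4
Therefore G(9) = 4.

4


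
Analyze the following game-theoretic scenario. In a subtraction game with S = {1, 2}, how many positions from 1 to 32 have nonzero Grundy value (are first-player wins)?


Subtraction set S = {1, 2}, so G(n) = n mod 3.
G(n) = 0 when n is a multiple of 3.
Multiples of 3 in [1, 32]: 10
N-positions (nonzero Grundy) = 32 - 10 = 22

22


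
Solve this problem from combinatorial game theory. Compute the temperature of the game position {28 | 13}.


The game is {28 | 13}, a switch {a | b} with numbers a > b.
Cooling {a | b} by t gives {a - t | b + t}, which stops being hot when a - t = b + t, i.e. at t = (a - b)/2. So the temperature of a switch is (a - b)/2.
Temperature = (Left option - Right option) / 2
= (28 - (13)) / 2
= 15 / 2
= 15/2

15/2


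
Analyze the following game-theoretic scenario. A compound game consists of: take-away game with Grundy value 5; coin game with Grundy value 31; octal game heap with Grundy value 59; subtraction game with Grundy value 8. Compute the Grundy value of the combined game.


By the Sprague-Grundy theorem, the Grundy value of a sum of games is the XOR of individual Grundy values.
take-away game: Grundy value = 5. Running XOR: 0 XOR 5 = 5
coin game: Grundy value = 31. Running XOR: 5 XOR 31 = 26
octal game heap: Grundy value = 59. Running XOR: 26 XOR 59 = 33
subtraction game: Grundy value = 8. Running XOR: 33 XOR 8 = 41
The combined Grundy value is 41.

41


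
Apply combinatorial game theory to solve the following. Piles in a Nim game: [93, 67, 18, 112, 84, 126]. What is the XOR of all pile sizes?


We need the XOR (exclusive or) of all pile sizes.
After XOR-ing pile 1 (size 93): 0 XOR 93 = 93
After XOR-ing pile 2 (size 67): 93 XOR 67 = 30
After XOR-ing pile 3 (size 18): 30 XOR 18 = 12
After XOR-ing pile 4 (size 112): 12 XOR 112 = 124
After XOR-ing pile 5 (size 84): 124 XOR 84 = 40
After XOR-ing pile 6 (size 126): 40 XOR 126 = 86
The Nim-value of this position is 86.

86


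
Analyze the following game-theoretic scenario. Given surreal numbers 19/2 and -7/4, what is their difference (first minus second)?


x = 19/2, y = -7/4
Converting to common denominator: 4
x = 38/4, y = -7/4
x - y = 19/2 - -7/4 = 45/4

45/4


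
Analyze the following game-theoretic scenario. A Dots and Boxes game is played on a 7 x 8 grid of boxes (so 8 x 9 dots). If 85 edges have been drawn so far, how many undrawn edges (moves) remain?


Grid: 7 x 8 boxes, i.e. 8 rows and 9 columns of dots.
Horizontal edges: (rows + 1) * cols = 8 * 8 = 64
Vertical edges: rows * (cols + 1) = 7 * 9 = 63
Total edges: 64 + 63 = 127
Edges drawn: 85
Remaining: 127 - 85 = 42

42


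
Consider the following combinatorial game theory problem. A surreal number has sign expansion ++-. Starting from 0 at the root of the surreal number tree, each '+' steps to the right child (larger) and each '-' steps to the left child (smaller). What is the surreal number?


Sign expansion: ++-
Rule: track bounds (lo, hi), initially (-inf, +inf). On '+', the current value becomes lo and we move to the simplest number in (value, hi): value + 1 if hi = +inf, otherwise the midpoint (value + hi)/2. On '-', the current value becomes hi and we move to value - 1 if lo = -inf, otherwise the midpoint (lo + value)/2.
Start at 0.
Step 1: sign = +, move right. Bounds: (0, +inf). Value = 1
Step 2: sign = +, move right. Bounds: (1, +inf). Value = 2
Step 3: sign = -, move left. Bounds: (1, 2). Value = 3/2
The surreal number with sign expansion ++- is 3/2.

3/2


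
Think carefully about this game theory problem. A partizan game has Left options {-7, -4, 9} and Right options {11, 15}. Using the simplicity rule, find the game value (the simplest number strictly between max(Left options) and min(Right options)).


Left options: {-7, -4, 9}, max = 9
Right options: {11, 15}, min = 11
All options are numbers and max(Left) < min(Right), so by the simplicity theorem the value is the simplest (earliest-born) number strictly between 9 and 11.
The only integer strictly between 9 and 11 is 10.
No non-integer in the interval can be simpler: if x is a non-integer in the interval, then floor(x) or ceil(x) also lies in the interval (the interval contains an integer), and both are proper prefixes of x's sign expansion, i.e. born earlier. So the game value is 10.
Game value = 10

10


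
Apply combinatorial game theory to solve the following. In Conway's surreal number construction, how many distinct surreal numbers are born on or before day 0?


Day 0: {|} = 0 is born. Count = 1.
Day n: the number of surreal numbers born by day n is 2^(n+1) - 1.
By day 0: 2^1 - 1 = 1
By day 0: 1 surreal numbers.

1


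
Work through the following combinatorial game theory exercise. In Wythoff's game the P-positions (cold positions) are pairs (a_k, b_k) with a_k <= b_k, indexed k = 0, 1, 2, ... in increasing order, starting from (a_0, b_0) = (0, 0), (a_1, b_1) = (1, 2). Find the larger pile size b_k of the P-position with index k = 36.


By Wythoff's theorem, a_k = floor(k * phi) and b_k = floor(k * phi^2) = a_k + k, where phi = (1 + sqrt(5))/2 is the golden ratio.
phi = (1 + sqrt(5))/2 = 1.618034
phi^2 = phi + 1 = 2.618034
k = 36
k * phi^2 = 36 * 2.618034 = 94.249224
b_36 = floor(k * phi^2) = 94 (check: a_36 + k = 58 + 36 = 94)

94


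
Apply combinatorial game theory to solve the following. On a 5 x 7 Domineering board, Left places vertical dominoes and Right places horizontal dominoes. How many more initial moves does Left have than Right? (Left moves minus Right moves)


Board is 5 x 7 (rows x cols).
Left (vertical) placements: (rows-1) * cols = 4 * 7 = 28
Right (horizontal) placements: rows * (cols-1) = 5 * 6 = 30
Advantage = Left - Right = 28 - 30 = -2

-2


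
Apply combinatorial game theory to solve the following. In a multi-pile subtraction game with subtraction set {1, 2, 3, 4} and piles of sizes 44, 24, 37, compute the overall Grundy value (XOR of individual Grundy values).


Subtraction set: {1, 2, 3, 4}
For this subtraction set, G(n) = n mod 5 (period = max + 1 = 5).
Pile 1 (size 44): G(44) = 44 mod 5 = 4
Pile 2 (size 24): G(24) = 24 mod 5 = 4
Pile 3 (size 37): G(37) = 37 mod 5 = 2
Total Grundy value = XOR of all: 4 XOR 4 XOR 2 = 2

2


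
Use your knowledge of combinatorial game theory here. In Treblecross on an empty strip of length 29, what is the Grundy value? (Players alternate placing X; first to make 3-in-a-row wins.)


Treblecross: place X on empty cells; 3-in-a-row wins.
Playing within two cells of an existing X lets the opponent win at once, so sensible play treats the cells i-2..i+2 around each X as dead. The player left with no safe cell loses, so this is a normal-play take-away game on strips of safe cells.
Placing X at cell i (0-indexed) of a strip of k safe cells leaves independent strips of sizes max(0, i-2) and max(0, k-i-3). Hence G(k) = mex{ G(max(0,i-2)) XOR G(max(0,k-i-3)) : 0 <= i < k }, with G(0) = 0.
G(1): splits (0,0):0^0=0 -> mex({0}) = 1
G(2): splits (0,0):0^0=0 -> mex({0}) = 1
G(3): splits (0,0):0^0=0 -> mex({0}) = 1
G(4): splits (0,1):0^1=1 (0,0):0^0=0 -> mex({0, 1}) = 2
G(5): splits (0,2):0^1=1 (0,1):0^1=1 (0,0):0^0=0 -> mex({0, 1}) = 2
G(6) = mex({1}) = 0
G(7) = mex({0, 1, 2}) = 3
G(8) = mex({0, 1, 2}) = 3
G(9) = mex({0, 2}) = 1
G(10) = mex({0, 2, 3}) = 1
G(11) = mex({0, 3}) = 1
G(12) = mex({1, 3}) = 0
G(13) = mex({0, 1, 2, 3}) = 4
G(14) = mex({0, 1, 2}) = 3
G(15) = mex({0, 1, 2}) = 3
G(16) = mex({0, 1, 2, 4}) = 3
G(17) = mex({0, 1, 3, 4}) = 2
G(18) = mex({0, 1, 3, 4}) = 2
G(19) = mex({0, 1, 3, 5}) = 2
G(20) = mex({0, 1, 2, 3, 5}) = 4
G(21) = mex({0, 1, 2, 3, 5}) = 4
G(22) = mex({1, 2, 6}) = 0
G(23) = mex({0, 1, 2, 3, 4, 6}) = 5
G(24) = mex({0, 1, 2, 3, 4}) = 5
G(25) = mex({0, 1, 3, 4, 7}) = 2
G(26) = mex({0, 1, 3, 4, 5, 7}) = 2
G(27) = mex({0, 1, 3, 5}) = 2
G(28) = mex({0, 1, 2, 5}) = 3
G(29) = mex({0, 1, 2, 4, 5, 6}) = 3
Therefore G(29) = 3.

3


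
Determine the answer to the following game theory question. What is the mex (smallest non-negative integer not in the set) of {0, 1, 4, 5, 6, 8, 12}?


Set = {0, 1, 4, 5, 6, 8, 12}
0 is in the set.
1 is in the set.
2 is NOT in the set. This is the mex.
mex = 2

2


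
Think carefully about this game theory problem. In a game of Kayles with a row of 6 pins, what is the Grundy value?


Kayles: a move removes 1 or 2 adjacent pins from a contiguous row.
Removing pins from a row of k leaves two independent rows (a, b) with a + b = k - 1 (one pin) or a + b = k - 2 (two pins); an end removal gives a = 0.
By Sprague-Grundy, G(k) = mex{ G(a) XOR G(b) } over all these splits. G(0) = 0.
G(1): splits (0,0):0^0=0 -> mex({0}) = 1
G(2): splits (0,1):0^1=1 (0,0):0^0=0 -> mex({0, 1}) = 2
G(3): splits (0,2):0^2=2 (1,1):1^1=0 (0,1):0^1=1 -> mex({0, 1, 2}) = 3
G(4): splits (0,3):0^3=3 (1,2):1^2=3 (0,2):0^2=2 (1,1):1^1=0 -> mex({0, 2, 3}) = 1
G(5): splits (0,4):0^1=1 (1,3):1^3=2 (2,2):2^2=0 (0,3):0^3=3 (1,2):1^2=3 -> mex({0, 1, 2, 3}) = 4
G(6) = mex({0, 1, 2, 4}) = 3
Therefore G(6) = 3.

3


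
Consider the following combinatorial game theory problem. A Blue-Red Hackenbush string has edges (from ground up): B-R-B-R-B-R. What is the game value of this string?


Edges (from ground): B-R-B-R-B-R
By Berlekamp's sign-expansion rule, a Blue-Red Hackenbush stalk has the value of the surreal number whose sign sequence is the edge sequence with B -> + and R -> -.
Sign sequence: +-+-+-
Trace the sign expansion in the surreal number tree, starting from 0:
Edge 1: B (sign +) -> bounds (0, +inf), value = 1
Edge 2: R (sign -) -> bounds (0, 1), value = 1/2
Edge 3: B (sign +) -> bounds (1/2, 1), value = 3/4
Edge 4: R (sign -) -> bounds (1/2, 3/4), value = 5/8
Edge 5: B (sign +) -> bounds (5/8, 3/4), value = 11/16
Edge 6: R (sign -) -> bounds (5/8, 11/16), value = 21/32
Game value = 21/32

21/32


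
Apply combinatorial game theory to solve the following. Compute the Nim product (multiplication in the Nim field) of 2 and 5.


Nim multiplication is bilinear over XOR: (u XOR v) * w = (u*w) XOR (v*w).
So we split each operand into its bit components and XOR the pairwise Nim products.
2 = 2 (as XOR of powers of 2).
5 = 1 + 4 (as XOR of powers of 2).
Using the standard Nim-product table on single bits:
  2*2 = 3,   2*4 = 8,   2*8 = 12,
  4*4 = 6,   4*8 = 11,  8*8 = 13,
and  1*x = x (identity), k*l = l*k (commutative).
Pairwise Nim products:
  2 * 1 = 2
  2 * 4 = 8
XOR them: 2 XOR 8 = 10.
Result: 2 * 5 = 10 (in Nim).

10


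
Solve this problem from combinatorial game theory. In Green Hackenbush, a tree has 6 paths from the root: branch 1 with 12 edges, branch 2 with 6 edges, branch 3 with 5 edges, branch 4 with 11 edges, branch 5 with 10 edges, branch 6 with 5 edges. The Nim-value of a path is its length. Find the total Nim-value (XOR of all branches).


The tree has 6 branches from the ground vertex.
In Green Hackenbush, the Nim-value of a simple path of length k is k.
Branch 1: length 12, Nim-value = 12
Branch 2: length 6, Nim-value = 6
Branch 3: length 5, Nim-value = 5
Branch 4: length 11, Nim-value = 11
Branch 5: length 10, Nim-value = 10
Branch 6: length 5, Nim-value = 5
Total Nim-value = XOR of all branch values:
0 XOR 12 = 12
12 XOR 6 = 10
10 XOR 5 = 15
15 XOR 11 = 4
4 XOR 10 = 14
14 XOR 5 = 11
Nim-value of the tree = 11

11


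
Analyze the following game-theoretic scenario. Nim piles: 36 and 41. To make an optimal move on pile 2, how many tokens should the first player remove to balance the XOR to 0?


Piles: 36 and 41
Current XOR: 36 XOR 41 = 13 (non-zero, so this is an N-position).
To make the XOR zero, we need to find a move that balances the piles.
For pile 2 (size 41): target = 41 XOR 13 = 36
We reduce pile 2 from 41 to 36.
Tokens removed: 41 - 36 = 5
Verification: 36 XOR 36 = 0

5


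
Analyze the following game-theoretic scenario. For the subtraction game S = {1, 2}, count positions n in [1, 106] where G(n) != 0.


Subtraction set S = {1, 2}, so G(n) = n mod 3.
G(n) = 0 when n is a multiple of 3.
Multiples of 3 in [1, 106]: 35
N-positions (nonzero Grundy) = 106 - 35 = 71

71


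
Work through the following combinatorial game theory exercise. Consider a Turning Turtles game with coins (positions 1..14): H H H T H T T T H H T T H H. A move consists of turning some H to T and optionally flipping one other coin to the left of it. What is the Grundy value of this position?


Coins: H H H T H T T T H H T T H H
Key fact: a single head at position k behaves exactly like a Nim heap of size k (turning it to T and optionally flipping a coin at j < k corresponds to moving the heap from k to j, or to 0), and heads combine as a disjunctive sum (two heads at the same place would cancel, matching j XOR j = 0). So the Nim-value is the XOR of the 1-indexed positions of the heads.
Face-up positions (1-indexed): [1, 2, 3, 5, 9, 10, 13, 14]
XOR 0 with 1: 0 XOR 1 = 1
XOR 1 with 2: 1 XOR 2 = 3
XOR 3 with 3: 3 XOR 3 = 0
XOR 0 with 5: 0 XOR 5 = 5
XOR 5 with 9: 5 XOR 9 = 12
XOR 12 with 10: 12 XOR 10 = 6
XOR 6 with 13: 6 XOR 13 = 11
XOR 11 with 14: 11 XOR 14 = 5
Nim-value = 5

5


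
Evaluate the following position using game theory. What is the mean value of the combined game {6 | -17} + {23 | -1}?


G1 = {6 | -17}, G2 = {23 | -1}
Each is a switch {a | b} with numbers a > b; its mean value is (a + b)/2, and mean value is additive over game sums: m(G1 + G2) = m(G1) + m(G2).
Mean of G1 = (6 + (-17))/2 = -11/2 = -11/2
Mean of G2 = (23 + (-1))/2 = 22/2 = 11
Mean of G1 + G2 = -11/2 + 11 = 11/2

11/2


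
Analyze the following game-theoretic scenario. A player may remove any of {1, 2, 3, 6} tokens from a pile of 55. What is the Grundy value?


The subtraction set is S = {1, 2, 3, 6}.
G(k) = mex{ G(k - s) : s in S, s <= k }. We compute iteratively: G(0) = 0.
G(1) = mex({0}) = 1
G(2) = mex({0, 1}) = 2
G(3) = mex({0, 1, 2}) = 3
G(4) = mex({1, 2, 3}) = 0
G(5) = mex({0, 2, 3}) = 1
G(6) = mex({0, 1, 3}) = 2
G(7) = mex({0, 1, 2}) = 3
G(8) = mex({1, 2, 3}) = 0
G(9) = mex({0, 2, 3}) = 1
Observe that G(4)..G(9) = 0, 1, 2, 3, 0, 1 repeats G(0)..G(5) = 0, 1, 2, 3, 0, 1.
For k >= max(S) = 6, G(k) is determined by the previous 6 values G(k-6)..G(k-1); a window of 6 consecutive values has recurred shifted by 4, so by induction G(k + 4) = G(k) for all k >= 0: the sequence is periodic from the start with period 4.
One period: G(0..3) = 0, 1, 2, 3.
55 mod 4 = 3, so G(55) = G(3) = 3.

3


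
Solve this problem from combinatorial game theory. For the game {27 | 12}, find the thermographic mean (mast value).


Game = {27 | 12}, a switch {a | b} with numbers a > b.
Its thermograph has left wall a - t and right wall b + t, which meet at t = (a - b)/2, where both equal (a + b)/2. So the mast (mean value) is at (a + b)/2.
Mean = (27 + (12))/2 = 39/2 = 39/2

39/2


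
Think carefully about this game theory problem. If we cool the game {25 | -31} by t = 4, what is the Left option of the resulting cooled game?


Original game: {25 | -31} (a switch {a | b} with a > b).
Cooling by t (for t below the temperature (a - b)/2 = 28) taxes each move by t: {a | b} cooled by t is {a - t | b + t}.
Cooling amount: t = 4
Cooled Left option: 25 - 4 = 21
Cooled Right option: -31 + 4 = -27
Cooled game: {21 | -27}
Left option = 21

21


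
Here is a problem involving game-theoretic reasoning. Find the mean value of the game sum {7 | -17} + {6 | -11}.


G1 = {7 | -17}, G2 = {6 | -11}
Each is a switch {a | b} with numbers a > b; its mean value is (a + b)/2, and mean value is additive over game sums: m(G1 + G2) = m(G1) + m(G2).
Mean of G1 = (7 + (-17))/2 = -10/2 = -5
Mean of G2 = (6 + (-11))/2 = -5/2 = -5/2
Mean of G1 + G2 = -5 + -5/2 = -15/2

-15/2


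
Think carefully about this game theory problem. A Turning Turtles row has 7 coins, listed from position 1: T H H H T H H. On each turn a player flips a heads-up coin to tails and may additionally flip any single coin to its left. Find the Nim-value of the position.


Coins: T H H H T H H
Key fact: a single head at position k behaves exactly like a Nim heap of size k (turning it to T and optionally flipping a coin at j < k corresponds to moving the heap from k to j, or to 0), and heads combine as a disjunctive sum (two heads at the same place would cancel, matching j XOR j = 0). So the Nim-value is the XOR of the 1-indexed positions of the heads.
Face-up positions (1-indexed): [2, 3, 4, 6, 7]
XOR 0 with 2: 0 XOR 2 = 2
XOR 2 with 3: 2 XOR 3 = 1
XOR 1 with 4: 1 XOR 4 = 5
XOR 5 with 6: 5 XOR 6 = 3
XOR 3 with 7: 3 XOR 7 = 4
Nim-value = 4

4
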